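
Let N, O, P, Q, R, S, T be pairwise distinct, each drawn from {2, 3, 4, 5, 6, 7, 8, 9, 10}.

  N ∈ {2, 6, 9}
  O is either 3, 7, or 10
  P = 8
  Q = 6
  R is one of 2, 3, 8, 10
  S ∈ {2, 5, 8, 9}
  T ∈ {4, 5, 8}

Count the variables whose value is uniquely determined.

2

P's domain is down to {8}, so P = 8. Strike 8 from R, S, T.
Q must be 6 (only option left). Strike 6 from N.
Determined: P=8, Q=6. The other variables each still have more than one consistent value. That makes 2.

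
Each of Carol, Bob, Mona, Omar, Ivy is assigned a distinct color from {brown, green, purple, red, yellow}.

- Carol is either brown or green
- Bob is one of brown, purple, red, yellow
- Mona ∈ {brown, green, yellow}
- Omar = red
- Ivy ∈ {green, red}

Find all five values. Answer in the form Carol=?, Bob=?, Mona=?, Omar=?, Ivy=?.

Omar's domain is down to {red}, so Omar = red. Remove red from Bob, Ivy.
Ivy must be green (only option left). Eliminate green elsewhere: Carol, Mona.
Carol has just one choice, so Carol = brown. Strike brown from Bob, Mona.
Mona must be yellow (only option left). So Bob can't be yellow.
That leaves Bob = purple.

Carol=brown, Bob=purple, Mona=yellow, Omar=red, Ivy=green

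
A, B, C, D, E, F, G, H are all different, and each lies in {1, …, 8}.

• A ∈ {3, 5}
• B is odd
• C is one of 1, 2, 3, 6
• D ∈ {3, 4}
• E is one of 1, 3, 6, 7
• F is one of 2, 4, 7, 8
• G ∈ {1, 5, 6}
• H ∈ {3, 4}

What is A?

5

Among the 8 variables, 8 fits only F (and all 8 values in {1, 2, 3, 4, 5, 6, 7, 8} must be used), so F = 8.
Among the 7 still-open variables, 2 fits only C (and all 7 values in {1, 2, 3, 4, 5, 6, 7} must be used), so C = 2.
D and H share exactly the 2 values {3, 4}; by pigeonhole those values go to them, so strike 3, 4 from A, B, E.
So A = 5.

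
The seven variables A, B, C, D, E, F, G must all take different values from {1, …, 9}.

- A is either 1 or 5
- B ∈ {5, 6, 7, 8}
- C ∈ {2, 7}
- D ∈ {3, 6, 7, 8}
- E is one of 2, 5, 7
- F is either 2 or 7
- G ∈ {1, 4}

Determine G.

4

The 2 variables C and F are confined to {2, 7}, which locks those values in; drop them from B, D, E.
E must be 5 (only option left). So A, B can't be 5.
A's domain is down to {1}, so A = 1. Remove 1 from G.
So G = 4.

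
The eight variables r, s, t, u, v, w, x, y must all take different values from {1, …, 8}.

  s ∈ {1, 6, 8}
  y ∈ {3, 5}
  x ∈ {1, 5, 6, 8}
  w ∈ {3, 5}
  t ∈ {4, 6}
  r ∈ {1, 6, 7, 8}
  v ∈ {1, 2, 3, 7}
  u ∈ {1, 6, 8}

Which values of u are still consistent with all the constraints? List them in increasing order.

1, 6, 8

The 8 variables together cover exactly {1, 2, 3, 4, 5, 6, 7, 8} — 8 values for 8 variables — and 2 appears only in v's list, so v = 2.
Among the 7 still-open variables, 4 fits only t (and all 7 values in {1, 3, 4, 5, 6, 7, 8} must be used), so t = 4.
The 6 still-open variables draw from only 6 values {1, 3, 5, 6, 7, 8}, so each is used; only r can be 7, hence r = 7.
w and y share exactly the 2 values {3, 5}; by pigeonhole those values go to them, so strike 3, 5 from x.
No further eliminations apply; u can still be any of 1, 6, 8.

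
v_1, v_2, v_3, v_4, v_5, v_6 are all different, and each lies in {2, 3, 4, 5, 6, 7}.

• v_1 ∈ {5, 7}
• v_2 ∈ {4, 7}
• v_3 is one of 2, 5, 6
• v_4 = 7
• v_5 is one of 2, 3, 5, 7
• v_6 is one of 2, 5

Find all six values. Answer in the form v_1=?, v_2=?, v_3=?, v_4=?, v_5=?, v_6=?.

v_1=5, v_2=4, v_3=6, v_4=7, v_5=3, v_6=2

v_4's domain is down to {7}, so v_4 = 7. Remove 7 from v_1, v_2, v_5.
v_1 has just one choice, so v_1 = 5. So v_3, v_5, v_6 can't be 5.
v_2 must be 4 (only option left).
That leaves v_6 = 2. Strike 2 from v_3, v_5.
v_3 must be 6 (only option left).
v_5 has just one choice, so v_5 = 3.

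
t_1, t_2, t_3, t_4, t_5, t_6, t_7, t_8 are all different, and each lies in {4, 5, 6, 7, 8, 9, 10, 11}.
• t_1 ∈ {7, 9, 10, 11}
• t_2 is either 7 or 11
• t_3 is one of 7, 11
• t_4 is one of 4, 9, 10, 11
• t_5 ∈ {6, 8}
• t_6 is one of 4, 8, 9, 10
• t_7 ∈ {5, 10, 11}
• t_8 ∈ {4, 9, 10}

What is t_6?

The 8 variables draw from only 8 values {4, 5, 6, 7, 8, 9, 10, 11}, so each is used; only t_7 can be 5, hence t_7 = 5.
Among the 7 still-open variables, 6 fits only t_5 (and all 7 values in {4, 6, 7, 8, 9, 10, 11} must be used), so t_5 = 6.
The 6 still-open variables draw from only 6 values {4, 7, 8, 9, 10, 11}, so each is used; only t_6 can be 8, hence t_6 = 8.

8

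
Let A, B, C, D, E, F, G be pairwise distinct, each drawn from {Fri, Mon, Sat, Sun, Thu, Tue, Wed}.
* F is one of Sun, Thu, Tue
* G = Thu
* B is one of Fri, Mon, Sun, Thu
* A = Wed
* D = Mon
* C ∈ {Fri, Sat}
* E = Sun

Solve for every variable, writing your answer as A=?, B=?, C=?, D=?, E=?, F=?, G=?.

A's domain is down to {Wed}, so A = Wed.
That leaves D = Mon. So B can't be Mon.
E's domain is down to {Sun}, so E = Sun. So B, F can't be Sun.
That leaves G = Thu. Remove Thu from B, F.
B's domain is down to {Fri}, so B = Fri. Remove Fri from C.
C has just one choice, so C = Sat.
F's domain is down to {Tue}, so F = Tue.

A=Wed, B=Fri, C=Sat, D=Mon, E=Sun, F=Tue, G=Thu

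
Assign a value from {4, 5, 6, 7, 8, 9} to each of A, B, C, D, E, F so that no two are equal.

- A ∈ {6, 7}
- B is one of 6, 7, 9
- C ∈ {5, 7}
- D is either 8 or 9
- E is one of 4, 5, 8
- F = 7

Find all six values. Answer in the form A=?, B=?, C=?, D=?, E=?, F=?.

A=6, B=9, C=5, D=8, E=4, F=7

F must be 7 (only option left). Strike 7 from A, B, C.
A's domain is down to {6}, so A = 6. Strike 6 from B.
B's domain is down to {9}, so B = 9. Remove 9 from D.
That leaves C = 5. Eliminate 5 elsewhere: E.
That leaves D = 8. So E can't be 8.
That leaves E = 4.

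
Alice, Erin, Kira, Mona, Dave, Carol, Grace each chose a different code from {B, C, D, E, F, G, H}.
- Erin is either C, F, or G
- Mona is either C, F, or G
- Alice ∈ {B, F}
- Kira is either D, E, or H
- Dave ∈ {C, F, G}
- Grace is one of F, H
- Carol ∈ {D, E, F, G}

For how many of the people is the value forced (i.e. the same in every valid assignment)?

2

The 7 variables together cover exactly {B, C, D, E, F, G, H} — 7 values for 7 variables — and B appears only in Alice's list, so Alice = B.
Erin, Mona, Dave between them cover only {C, F, G} — a naked triple. Remove those values from Carol, Grace.
Grace's domain is down to {H}, so Grace = H. So Kira can't be H.
Determined: Alice=B, Grace=H. The other people each still have more than one consistent value. That makes 2.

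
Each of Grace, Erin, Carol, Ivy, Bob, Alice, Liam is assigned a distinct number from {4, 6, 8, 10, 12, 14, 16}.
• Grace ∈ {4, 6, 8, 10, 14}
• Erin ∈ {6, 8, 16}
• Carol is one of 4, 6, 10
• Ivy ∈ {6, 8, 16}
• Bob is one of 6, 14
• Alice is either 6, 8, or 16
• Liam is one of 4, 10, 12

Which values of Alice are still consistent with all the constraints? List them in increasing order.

The 7 variables draw from only 7 values {4, 6, 8, 10, 12, 14, 16}, so each is used; only Liam can be 12, hence Liam = 12.
Erin, Ivy, Alice share exactly the 3 values {6, 8, 16}; by pigeonhole those values go to them, so strike 6, 8, 16 from Grace, Carol, Bob.
Bob has just one choice, so Bob = 14. Eliminate 14 elsewhere: Grace.
No further eliminations apply; Alice can still be any of 6, 8, 16.

6, 8, 16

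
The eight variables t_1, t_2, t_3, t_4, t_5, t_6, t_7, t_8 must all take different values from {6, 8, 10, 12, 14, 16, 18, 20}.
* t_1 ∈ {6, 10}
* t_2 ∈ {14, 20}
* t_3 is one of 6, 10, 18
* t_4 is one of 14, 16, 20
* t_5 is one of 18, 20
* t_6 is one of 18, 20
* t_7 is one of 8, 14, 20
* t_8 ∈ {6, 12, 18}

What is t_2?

The 8 variables draw from only 8 values {6, 8, 10, 12, 14, 16, 18, 20}, so each is used; only t_7 can be 8, hence t_7 = 8.
The 7 still-open variables together cover exactly {6, 10, 12, 14, 16, 18, 20} — 7 values for 7 variables — and 12 appears only in t_8's list, so t_8 = 12.
The 6 still-open variables together cover exactly {6, 10, 14, 16, 18, 20} — 6 values for 6 variables — and 16 appears only in t_4's list, so t_4 = 16.
Among the 5 still-open variables, 14 fits only t_2 (and all 5 values in {6, 10, 14, 18, 20} must be used), so t_2 = 14.

14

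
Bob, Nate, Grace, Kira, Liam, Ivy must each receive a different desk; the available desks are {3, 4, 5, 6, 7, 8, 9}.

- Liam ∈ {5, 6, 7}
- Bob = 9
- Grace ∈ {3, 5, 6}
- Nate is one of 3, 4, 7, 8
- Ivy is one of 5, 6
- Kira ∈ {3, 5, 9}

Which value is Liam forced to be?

Bob's domain is down to {9}, so Bob = 9. Strike 9 from Kira.
The 3 variables Grace, Kira, Ivy are confined to {3, 5, 6}, which locks those values in; drop them from Nate, Liam.
So Liam = 7.

7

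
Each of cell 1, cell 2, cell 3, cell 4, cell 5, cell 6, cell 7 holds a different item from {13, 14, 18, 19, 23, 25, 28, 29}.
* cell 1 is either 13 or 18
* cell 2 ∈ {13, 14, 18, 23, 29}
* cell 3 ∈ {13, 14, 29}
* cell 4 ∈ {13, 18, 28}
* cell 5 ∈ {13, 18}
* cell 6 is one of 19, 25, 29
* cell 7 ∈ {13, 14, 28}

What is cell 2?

cell 1 and cell 5 share exactly the 2 values {13, 18}; by pigeonhole those values go to them, so strike 13, 18 from cell 2, cell 3, cell 4, cell 7.
That leaves cell 4 = 28. So cell 7 can't be 28.
cell 7 must be 14 (only option left). So cell 2, cell 3 can't be 14.
cell 3 must be 29 (only option left). So cell 2, cell 6 can't be 29.
So cell 2 = 23.

23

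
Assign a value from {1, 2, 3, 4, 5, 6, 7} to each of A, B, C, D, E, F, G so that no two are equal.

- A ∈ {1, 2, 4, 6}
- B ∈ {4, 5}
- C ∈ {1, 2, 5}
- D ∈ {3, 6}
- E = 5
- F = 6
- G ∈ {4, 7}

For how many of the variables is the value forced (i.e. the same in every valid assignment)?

E has just one choice, so E = 5. Remove 5 from B, C.
That leaves F = 6. So A, D can't be 6.
B's domain is down to {4}, so B = 4. So A, G can't be 4.
D must be 3 (only option left).
That leaves G = 7.
Determined: B=4, D=3, E=5, F=6, G=7. The other variables each still have more than one consistent value. That makes 5.

5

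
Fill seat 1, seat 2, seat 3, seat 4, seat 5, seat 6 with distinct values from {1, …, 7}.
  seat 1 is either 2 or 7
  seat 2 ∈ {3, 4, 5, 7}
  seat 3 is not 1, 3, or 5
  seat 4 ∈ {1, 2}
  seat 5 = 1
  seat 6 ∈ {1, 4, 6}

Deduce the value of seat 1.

7

seat 5 has just one choice, so seat 5 = 1. Remove 1 from seat 4, seat 6.
seat 4 has just one choice, so seat 4 = 2. So seat 1, seat 3 can't be 2.
So seat 1 = 7.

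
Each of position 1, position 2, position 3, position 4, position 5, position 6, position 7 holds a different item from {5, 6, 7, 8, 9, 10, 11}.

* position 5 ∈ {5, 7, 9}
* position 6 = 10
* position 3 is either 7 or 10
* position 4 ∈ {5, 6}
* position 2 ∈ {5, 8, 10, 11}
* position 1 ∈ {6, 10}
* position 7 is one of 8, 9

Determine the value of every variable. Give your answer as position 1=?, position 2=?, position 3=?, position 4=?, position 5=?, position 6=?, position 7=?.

position 1=6, position 2=11, position 3=7, position 4=5, position 5=9, position 6=10, position 7=8

position 6's domain is down to {10}, so position 6 = 10. Remove 10 from position 1, position 2, position 3.
position 1 has just one choice, so position 1 = 6. Strike 6 from position 4.
position 3's domain is down to {7}, so position 3 = 7. Remove 7 from position 5.
position 4's domain is down to {5}, so position 4 = 5. Strike 5 from position 2, position 5.
position 5 has just one choice, so position 5 = 9. So position 7 can't be 9.
position 7's domain is down to {8}, so position 7 = 8. Strike 8 from position 2.
position 2 has just one choice, so position 2 = 11.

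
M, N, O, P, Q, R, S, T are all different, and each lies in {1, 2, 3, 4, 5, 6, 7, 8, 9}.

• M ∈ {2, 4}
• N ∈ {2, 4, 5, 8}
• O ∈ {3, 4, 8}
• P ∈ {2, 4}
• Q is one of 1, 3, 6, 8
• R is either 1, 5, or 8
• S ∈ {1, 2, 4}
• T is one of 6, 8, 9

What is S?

Among the 8 variables, 9 fits only T (and all 8 values in {1, 2, 3, 4, 5, 6, 8, 9} must be used), so T = 9.
The 7 still-open variables together cover exactly {1, 2, 3, 4, 5, 6, 8} — 7 values for 7 variables — and 6 appears only in Q's list, so Q = 6.
The 6 still-open variables together cover exactly {1, 2, 3, 4, 5, 8} — 6 values for 6 variables — and 3 appears only in O's list, so O = 3.
The 2 variables M and P are confined to {2, 4}, which locks those values in; drop them from N, S.
So S = 1.

1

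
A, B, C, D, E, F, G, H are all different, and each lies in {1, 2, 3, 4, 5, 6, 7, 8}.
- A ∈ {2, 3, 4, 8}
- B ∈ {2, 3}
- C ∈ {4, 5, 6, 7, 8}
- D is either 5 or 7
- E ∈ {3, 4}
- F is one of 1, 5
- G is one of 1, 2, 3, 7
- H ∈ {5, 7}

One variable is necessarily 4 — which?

Among the 8 variables, 6 fits only C (and all 8 values in {1, 2, 3, 4, 5, 6, 7, 8} must be used), so C = 6.
Among the 7 still-open variables, 8 fits only A (and all 7 values in {1, 2, 3, 4, 5, 7, 8} must be used), so A = 8.
Among the 6 still-open variables, 4 fits only E (and all 6 values in {1, 2, 3, 4, 5, 7} must be used), so E = 4.

E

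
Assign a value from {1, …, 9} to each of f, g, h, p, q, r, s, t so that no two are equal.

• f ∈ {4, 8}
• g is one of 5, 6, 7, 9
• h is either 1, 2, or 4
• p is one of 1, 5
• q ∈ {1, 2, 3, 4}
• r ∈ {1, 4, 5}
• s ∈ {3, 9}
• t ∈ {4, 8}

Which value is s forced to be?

9

The 2 variables f and t are confined to {4, 8}, which locks those values in; drop them from h, q, r.
The 2 variables p and r are confined to {1, 5}, which locks those values in; drop them from g, h, q.
h must be 2 (only option left). Remove 2 from q.
q has just one choice, so q = 3. Strike 3 from s.
So s = 9.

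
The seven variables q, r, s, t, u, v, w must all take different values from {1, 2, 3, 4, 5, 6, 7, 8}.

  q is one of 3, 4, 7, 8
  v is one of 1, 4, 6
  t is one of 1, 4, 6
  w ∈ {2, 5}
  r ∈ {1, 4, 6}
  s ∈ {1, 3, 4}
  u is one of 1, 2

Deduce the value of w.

The 3 variables r, t, v are confined to {1, 4, 6}, which locks those values in; drop them from q, s, u.
That leaves s = 3. Remove 3 from q.
That leaves u = 2. Strike 2 from w.
So w = 5.

5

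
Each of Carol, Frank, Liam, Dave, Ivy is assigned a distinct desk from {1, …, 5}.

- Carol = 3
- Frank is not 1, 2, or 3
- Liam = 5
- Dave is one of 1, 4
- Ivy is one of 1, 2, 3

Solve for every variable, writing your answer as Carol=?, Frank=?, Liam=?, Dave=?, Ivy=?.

Carol=3, Frank=4, Liam=5, Dave=1, Ivy=2

Carol must be 3 (only option left). So Ivy can't be 3.
Liam's domain is down to {5}, so Liam = 5. Strike 5 from Frank.
That leaves Frank = 4. Remove 4 from Dave.
Dave's domain is down to {1}, so Dave = 1. Remove 1 from Ivy.
Ivy must be 2 (only option left).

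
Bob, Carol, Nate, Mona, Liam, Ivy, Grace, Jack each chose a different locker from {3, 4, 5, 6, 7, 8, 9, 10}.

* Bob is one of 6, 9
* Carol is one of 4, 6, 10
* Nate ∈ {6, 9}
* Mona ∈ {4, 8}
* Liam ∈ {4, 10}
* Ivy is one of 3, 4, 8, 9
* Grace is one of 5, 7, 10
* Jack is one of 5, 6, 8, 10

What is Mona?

8

The 8 variables together cover exactly {3, 4, 5, 6, 7, 8, 9, 10} — 8 values for 8 variables — and 3 appears only in Ivy's list, so Ivy = 3.
Among the 7 still-open variables, 7 fits only Grace (and all 7 values in {4, 5, 6, 7, 8, 9, 10} must be used), so Grace = 7.
Among the 6 still-open variables, 5 fits only Jack (and all 6 values in {4, 5, 6, 8, 9, 10} must be used), so Jack = 5.
The 5 still-open variables draw from only 5 values {4, 6, 8, 9, 10}, so each is used; only Mona can be 8, hence Mona = 8.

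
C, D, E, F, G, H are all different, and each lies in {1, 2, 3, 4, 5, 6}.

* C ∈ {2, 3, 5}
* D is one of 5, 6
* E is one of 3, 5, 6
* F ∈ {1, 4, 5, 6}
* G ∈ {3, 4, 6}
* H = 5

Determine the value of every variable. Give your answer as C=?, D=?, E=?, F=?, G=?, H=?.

C=2, D=6, E=3, F=1, G=4, H=5

H must be 5 (only option left). Strike 5 from C, D, E, F.
D's domain is down to {6}, so D = 6. Strike 6 from E, F, G.
E's domain is down to {3}, so E = 3. Eliminate 3 elsewhere: C, G.
G has just one choice, so G = 4. So F can't be 4.
C has just one choice, so C = 2.
F has just one choice, so F = 1.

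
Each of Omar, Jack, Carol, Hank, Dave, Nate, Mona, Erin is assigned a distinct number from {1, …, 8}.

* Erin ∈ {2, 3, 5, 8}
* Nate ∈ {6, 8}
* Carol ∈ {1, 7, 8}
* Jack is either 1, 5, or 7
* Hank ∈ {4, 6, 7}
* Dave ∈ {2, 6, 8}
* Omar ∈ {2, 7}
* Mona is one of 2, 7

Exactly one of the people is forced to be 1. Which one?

Carol

The 8 variables draw from only 8 values {1, 2, 3, 4, 5, 6, 7, 8}, so each is used; only Erin can be 3, hence Erin = 3.
Among the 7 still-open variables, 4 fits only Hank (and all 7 values in {1, 2, 4, 5, 6, 7, 8} must be used), so Hank = 4.
Among the 6 still-open variables, 5 fits only Jack (and all 6 values in {1, 2, 5, 6, 7, 8} must be used), so Jack = 5.
Among the 5 still-open variables, 1 fits only Carol (and all 5 values in {1, 2, 6, 7, 8} must be used), so Carol = 1.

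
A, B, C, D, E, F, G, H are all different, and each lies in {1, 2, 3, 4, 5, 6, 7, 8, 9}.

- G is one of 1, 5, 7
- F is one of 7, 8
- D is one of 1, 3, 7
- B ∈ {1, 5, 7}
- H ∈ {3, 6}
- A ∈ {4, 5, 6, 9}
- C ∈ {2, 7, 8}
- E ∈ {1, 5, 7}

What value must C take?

B, E, G share exactly the 3 values {1, 5, 7}; by pigeonhole those values go to them, so strike 1, 5, 7 from A, C, D, F.
D must be 3 (only option left). Strike 3 from H.
F must be 8 (only option left). Remove 8 from C.
So C = 2.

2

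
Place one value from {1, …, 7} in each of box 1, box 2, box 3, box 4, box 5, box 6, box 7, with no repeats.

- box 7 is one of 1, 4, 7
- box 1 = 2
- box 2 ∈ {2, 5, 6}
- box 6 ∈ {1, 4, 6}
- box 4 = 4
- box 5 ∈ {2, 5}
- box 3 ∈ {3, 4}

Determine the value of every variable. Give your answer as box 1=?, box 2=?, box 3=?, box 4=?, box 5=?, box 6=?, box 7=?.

box 1=2, box 2=6, box 3=3, box 4=4, box 5=5, box 6=1, box 7=7

box 1 has just one choice, so box 1 = 2. Remove 2 from box 2, box 5.
That leaves box 4 = 4. Strike 4 from box 3, box 6, box 7.
box 5's domain is down to {5}, so box 5 = 5. Remove 5 from box 2.
box 2 has just one choice, so box 2 = 6. Eliminate 6 elsewhere: box 6.
box 3 has just one choice, so box 3 = 3.
box 6 must be 1 (only option left). Remove 1 from box 7.
That leaves box 7 = 7.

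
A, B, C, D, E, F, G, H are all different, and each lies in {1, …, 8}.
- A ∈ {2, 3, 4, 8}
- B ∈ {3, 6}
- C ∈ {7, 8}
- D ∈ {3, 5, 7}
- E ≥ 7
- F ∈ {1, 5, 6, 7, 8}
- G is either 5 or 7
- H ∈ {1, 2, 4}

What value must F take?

1

C and E share exactly the 2 values {7, 8}; by pigeonhole those values go to them, so strike 7, 8 from A, D, F, G.
G has just one choice, so G = 5. Eliminate 5 elsewhere: D, F.
D must be 3 (only option left). Strike 3 from A, B.
B's domain is down to {6}, so B = 6. Eliminate 6 elsewhere: F.
So F = 1.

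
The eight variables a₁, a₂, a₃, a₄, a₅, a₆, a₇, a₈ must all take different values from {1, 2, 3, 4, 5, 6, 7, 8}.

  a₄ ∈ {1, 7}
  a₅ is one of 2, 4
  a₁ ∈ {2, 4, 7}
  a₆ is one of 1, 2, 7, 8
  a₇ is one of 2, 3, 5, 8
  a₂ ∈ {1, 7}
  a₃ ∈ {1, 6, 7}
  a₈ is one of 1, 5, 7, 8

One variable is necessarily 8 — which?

a₆

The 8 variables draw from only 8 values {1, 2, 3, 4, 5, 6, 7, 8}, so each is used; only a₇ can be 3, hence a₇ = 3.
The 7 still-open variables together cover exactly {1, 2, 4, 5, 6, 7, 8} — 7 values for 7 variables — and 5 appears only in a₈'s list, so a₈ = 5.
Among the 6 still-open variables, 6 fits only a₃ (and all 6 values in {1, 2, 4, 6, 7, 8} must be used), so a₃ = 6.
Among the 5 still-open variables, 8 fits only a₆ (and all 5 values in {1, 2, 4, 7, 8} must be used), so a₆ = 8.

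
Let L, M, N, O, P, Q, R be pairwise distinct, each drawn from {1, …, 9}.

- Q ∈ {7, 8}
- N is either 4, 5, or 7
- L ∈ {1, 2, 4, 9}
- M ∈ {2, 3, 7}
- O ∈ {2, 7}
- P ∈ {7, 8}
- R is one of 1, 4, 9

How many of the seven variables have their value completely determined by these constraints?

2

P and Q share exactly the 2 values {7, 8}; by pigeonhole those values go to them, so strike 7, 8 from M, N, O.
O's domain is down to {2}, so O = 2. Eliminate 2 elsewhere: L, M.
M must be 3 (only option left).
Determined: M=3, O=2. The other variables each still have more than one consistent value. That makes 2.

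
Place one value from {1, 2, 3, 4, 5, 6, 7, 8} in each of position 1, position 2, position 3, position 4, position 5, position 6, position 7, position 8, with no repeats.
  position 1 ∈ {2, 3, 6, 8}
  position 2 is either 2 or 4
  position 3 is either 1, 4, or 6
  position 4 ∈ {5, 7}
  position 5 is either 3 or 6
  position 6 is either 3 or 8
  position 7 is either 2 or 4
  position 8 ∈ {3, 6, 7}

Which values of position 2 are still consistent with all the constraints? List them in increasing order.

2, 4

The 8 variables draw from only 8 values {1, 2, 3, 4, 5, 6, 7, 8}, so each is used; only position 3 can be 1, hence position 3 = 1.
Among the 7 still-open variables, 5 fits only position 4 (and all 7 values in {2, 3, 4, 5, 6, 7, 8} must be used), so position 4 = 5.
The 6 still-open variables draw from only 6 values {2, 3, 4, 6, 7, 8}, so each is used; only position 8 can be 7, hence position 8 = 7.
position 2 and position 7 share exactly the 2 values {2, 4}; by pigeonhole those values go to them, so strike 2, 4 from position 1.
No further eliminations apply; position 2 can still be any of 2, 4.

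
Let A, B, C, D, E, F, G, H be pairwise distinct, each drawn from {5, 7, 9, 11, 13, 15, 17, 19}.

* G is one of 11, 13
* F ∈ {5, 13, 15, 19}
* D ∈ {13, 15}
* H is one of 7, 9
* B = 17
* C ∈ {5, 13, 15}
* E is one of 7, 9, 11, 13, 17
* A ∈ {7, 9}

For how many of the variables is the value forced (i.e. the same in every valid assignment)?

4

B has just one choice, so B = 17. Remove 17 from E.
Among the 7 still-open variables, 19 fits only F (and all 7 values in {5, 7, 9, 11, 13, 15, 19} must be used), so F = 19.
The 6 still-open variables together cover exactly {5, 7, 9, 11, 13, 15} — 6 values for 6 variables — and 5 appears only in C's list, so C = 5.
The 5 still-open variables together cover exactly {7, 9, 11, 13, 15} — 5 values for 5 variables — and 15 appears only in D's list, so D = 15.
The 2 variables A and H are confined to {7, 9}, which locks those values in; drop them from E.
Determined: B=17, C=5, D=15, F=19. The other variables each still have more than one consistent value. That makes 4.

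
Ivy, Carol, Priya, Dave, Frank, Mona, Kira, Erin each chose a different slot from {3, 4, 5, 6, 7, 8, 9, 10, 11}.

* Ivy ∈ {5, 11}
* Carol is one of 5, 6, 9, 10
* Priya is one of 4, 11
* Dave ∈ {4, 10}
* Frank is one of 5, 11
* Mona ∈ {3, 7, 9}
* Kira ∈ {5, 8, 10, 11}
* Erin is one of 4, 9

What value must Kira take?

Ivy and Frank between them cover only {5, 11} — a naked pair. Remove those values from Carol, Priya, Kira.
Priya has just one choice, so Priya = 4. Eliminate 4 elsewhere: Dave, Erin.
Dave must be 10 (only option left). Eliminate 10 elsewhere: Carol, Kira.
So Kira = 8.

8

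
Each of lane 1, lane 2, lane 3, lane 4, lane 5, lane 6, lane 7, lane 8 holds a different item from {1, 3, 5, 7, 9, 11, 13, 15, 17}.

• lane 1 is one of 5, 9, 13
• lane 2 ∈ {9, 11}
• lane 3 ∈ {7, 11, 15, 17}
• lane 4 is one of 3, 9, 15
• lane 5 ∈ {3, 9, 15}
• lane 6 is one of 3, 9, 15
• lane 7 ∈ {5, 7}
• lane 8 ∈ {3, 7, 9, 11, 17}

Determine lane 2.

Among the 8 variables, 13 fits only lane 1 (and all 8 values in {3, 5, 7, 9, 11, 13, 15, 17} must be used), so lane 1 = 13.
The 7 still-open variables draw from only 7 values {3, 5, 7, 9, 11, 15, 17}, so each is used; only lane 7 can be 5, hence lane 7 = 5.
lane 4, lane 5, lane 6 share exactly the 3 values {3, 9, 15}; by pigeonhole those values go to them, so strike 3, 9, 15 from lane 2, lane 3, lane 8.
So lane 2 = 11.

11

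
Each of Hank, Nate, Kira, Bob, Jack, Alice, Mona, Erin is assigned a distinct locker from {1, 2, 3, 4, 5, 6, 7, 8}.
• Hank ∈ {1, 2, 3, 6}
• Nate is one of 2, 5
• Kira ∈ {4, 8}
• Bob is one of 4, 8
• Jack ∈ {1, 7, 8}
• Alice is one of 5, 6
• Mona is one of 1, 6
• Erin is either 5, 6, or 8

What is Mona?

1

Among the 8 variables, 3 fits only Hank (and all 8 values in {1, 2, 3, 4, 5, 6, 7, 8} must be used), so Hank = 3.
Among the 7 still-open variables, 2 fits only Nate (and all 7 values in {1, 2, 4, 5, 6, 7, 8} must be used), so Nate = 2.
The 6 still-open variables together cover exactly {1, 4, 5, 6, 7, 8} — 6 values for 6 variables — and 7 appears only in Jack's list, so Jack = 7.
The 5 still-open variables draw from only 5 values {1, 4, 5, 6, 8}, so each is used; only Mona can be 1, hence Mona = 1.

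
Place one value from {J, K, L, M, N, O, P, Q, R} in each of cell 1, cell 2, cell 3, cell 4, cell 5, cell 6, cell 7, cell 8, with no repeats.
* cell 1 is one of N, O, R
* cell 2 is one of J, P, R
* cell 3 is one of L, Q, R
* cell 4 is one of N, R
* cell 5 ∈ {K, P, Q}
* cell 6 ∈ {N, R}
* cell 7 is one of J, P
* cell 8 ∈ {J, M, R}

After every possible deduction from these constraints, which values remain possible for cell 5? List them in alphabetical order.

cell 4 and cell 6 between them cover only {N, R} — a naked pair. Remove those values from cell 1, cell 2, cell 3, cell 8.
That leaves cell 1 = O.
The 2 variables cell 2 and cell 7 are confined to {J, P}, which locks those values in; drop them from cell 5, cell 8.
cell 8 has just one choice, so cell 8 = M.
No further eliminations apply; cell 5 can still be any of K, Q.

K, Q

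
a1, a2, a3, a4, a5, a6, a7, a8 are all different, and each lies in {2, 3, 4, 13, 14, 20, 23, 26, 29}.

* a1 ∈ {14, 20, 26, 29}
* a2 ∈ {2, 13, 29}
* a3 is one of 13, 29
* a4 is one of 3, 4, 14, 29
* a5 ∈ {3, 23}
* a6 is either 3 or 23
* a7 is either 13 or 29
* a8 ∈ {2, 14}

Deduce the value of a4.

4

a3 and a7 between them cover only {13, 29} — a naked pair. Remove those values from a1, a2, a4.
That leaves a2 = 2. Eliminate 2 elsewhere: a8.
a8's domain is down to {14}, so a8 = 14. Remove 14 from a1, a4.
The 2 variables a5 and a6 are confined to {3, 23}, which locks those values in; drop them from a4.
So a4 = 4.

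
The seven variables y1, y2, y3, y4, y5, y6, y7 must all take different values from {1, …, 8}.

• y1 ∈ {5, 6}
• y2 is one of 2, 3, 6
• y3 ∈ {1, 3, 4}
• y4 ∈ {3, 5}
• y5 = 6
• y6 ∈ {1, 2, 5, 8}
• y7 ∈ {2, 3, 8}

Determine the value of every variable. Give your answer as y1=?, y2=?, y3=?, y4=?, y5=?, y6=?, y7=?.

y1=5, y2=2, y3=4, y4=3, y5=6, y6=1, y7=8

y5 must be 6 (only option left). Remove 6 from y1, y2.
y1 has just one choice, so y1 = 5. So y4, y6 can't be 5.
That leaves y4 = 3. So y2, y3, y7 can't be 3.
y2 has just one choice, so y2 = 2. Strike 2 from y6, y7.
y7 must be 8 (only option left). Strike 8 from y6.
That leaves y6 = 1. Strike 1 from y3.
y3 must be 4 (only option left).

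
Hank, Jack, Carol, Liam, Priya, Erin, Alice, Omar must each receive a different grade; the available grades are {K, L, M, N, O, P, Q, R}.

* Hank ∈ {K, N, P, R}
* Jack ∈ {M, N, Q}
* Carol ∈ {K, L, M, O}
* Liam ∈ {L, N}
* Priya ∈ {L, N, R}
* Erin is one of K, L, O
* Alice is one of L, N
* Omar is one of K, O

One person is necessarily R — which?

Priya

The 8 variables draw from only 8 values {K, L, M, N, O, P, Q, R}, so each is used; only Hank can be P, hence Hank = P.
The 7 still-open variables together cover exactly {K, L, M, N, O, Q, R} — 7 values for 7 variables — and Q appears only in Jack's list, so Jack = Q.
Among the 6 still-open variables, M fits only Carol (and all 6 values in {K, L, M, N, O, R} must be used), so Carol = M.
Among the 5 still-open variables, R fits only Priya (and all 5 values in {K, L, N, O, R} must be used), so Priya = R.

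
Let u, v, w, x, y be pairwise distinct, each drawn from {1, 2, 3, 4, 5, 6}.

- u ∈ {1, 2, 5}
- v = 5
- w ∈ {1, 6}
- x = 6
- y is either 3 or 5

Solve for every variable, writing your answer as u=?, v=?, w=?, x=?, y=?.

v has just one choice, so v = 5. So u, y can't be 5.
That leaves x = 6. Strike 6 from w.
y's domain is down to {3}, so y = 3.
w has just one choice, so w = 1. Strike 1 from u.
u must be 2 (only option left).

u=2, v=5, w=1, x=6, y=3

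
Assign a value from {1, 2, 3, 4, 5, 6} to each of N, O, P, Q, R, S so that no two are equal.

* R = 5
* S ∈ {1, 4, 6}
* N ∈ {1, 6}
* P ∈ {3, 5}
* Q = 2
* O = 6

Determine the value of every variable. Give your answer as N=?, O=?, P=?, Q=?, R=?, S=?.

N=1, O=6, P=3, Q=2, R=5, S=4

O must be 6 (only option left). Strike 6 from N, S.
Q's domain is down to {2}, so Q = 2.
That leaves R = 5. Strike 5 from P.
N's domain is down to {1}, so N = 1. Eliminate 1 elsewhere: S.
P must be 3 (only option left).
S has just one choice, so S = 4.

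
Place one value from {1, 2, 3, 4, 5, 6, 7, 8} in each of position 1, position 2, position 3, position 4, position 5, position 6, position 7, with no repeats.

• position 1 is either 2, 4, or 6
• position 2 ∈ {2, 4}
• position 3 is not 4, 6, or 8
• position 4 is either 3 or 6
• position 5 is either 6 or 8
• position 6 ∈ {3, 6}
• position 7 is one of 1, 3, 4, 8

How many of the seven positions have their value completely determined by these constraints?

position 4 and position 6 between them cover only {3, 6} — a naked pair. Remove those values from position 1, position 3, position 5, position 7.
position 5 has just one choice, so position 5 = 8. So position 7 can't be 8.
position 1 and position 2 between them cover only {2, 4} — a naked pair. Remove those values from position 3, position 7.
position 7 must be 1 (only option left). Eliminate 1 elsewhere: position 3.
Determined: position 5=8, position 7=1. The other positions each still have more than one consistent value. That makes 2.

2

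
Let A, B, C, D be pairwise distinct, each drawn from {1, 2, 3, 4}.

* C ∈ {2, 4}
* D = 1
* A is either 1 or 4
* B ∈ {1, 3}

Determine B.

D must be 1 (only option left). Eliminate 1 elsewhere: A, B.
So B = 3.

3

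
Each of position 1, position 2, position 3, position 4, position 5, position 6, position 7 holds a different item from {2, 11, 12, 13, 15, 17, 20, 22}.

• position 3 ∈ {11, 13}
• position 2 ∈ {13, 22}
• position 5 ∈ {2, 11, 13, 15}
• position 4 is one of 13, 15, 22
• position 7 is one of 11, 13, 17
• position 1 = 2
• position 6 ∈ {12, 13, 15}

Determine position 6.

position 1 must be 2 (only option left). So position 5 can't be 2.
Among the 6 still-open variables, 12 fits only position 6 (and all 6 values in {11, 12, 13, 15, 17, 22} must be used), so position 6 = 12.

12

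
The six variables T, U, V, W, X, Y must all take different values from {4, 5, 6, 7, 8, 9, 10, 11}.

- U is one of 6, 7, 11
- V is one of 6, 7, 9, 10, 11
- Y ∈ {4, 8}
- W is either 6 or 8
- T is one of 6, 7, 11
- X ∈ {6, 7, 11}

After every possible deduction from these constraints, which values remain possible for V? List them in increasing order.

T, U, X between them cover only {6, 7, 11} — a naked triple. Remove those values from V, W.
That leaves W = 8. So Y can't be 8.
Y's domain is down to {4}, so Y = 4.
No further eliminations apply; V can still be any of 9, 10.

9, 10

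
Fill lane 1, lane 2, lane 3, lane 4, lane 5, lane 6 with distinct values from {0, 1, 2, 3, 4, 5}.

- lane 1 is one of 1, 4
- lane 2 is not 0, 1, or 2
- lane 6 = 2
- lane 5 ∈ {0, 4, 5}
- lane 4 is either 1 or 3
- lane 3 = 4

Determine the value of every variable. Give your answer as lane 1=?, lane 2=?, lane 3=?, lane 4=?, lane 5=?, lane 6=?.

lane 1=1, lane 2=5, lane 3=4, lane 4=3, lane 5=0, lane 6=2

lane 3 must be 4 (only option left). So lane 1, lane 2, lane 5 can't be 4.
lane 6 has just one choice, so lane 6 = 2.
lane 1 must be 1 (only option left). Remove 1 from lane 4.
lane 4's domain is down to {3}, so lane 4 = 3. Eliminate 3 elsewhere: lane 2.
lane 2 has just one choice, so lane 2 = 5. Strike 5 from lane 5.
That leaves lane 5 = 0.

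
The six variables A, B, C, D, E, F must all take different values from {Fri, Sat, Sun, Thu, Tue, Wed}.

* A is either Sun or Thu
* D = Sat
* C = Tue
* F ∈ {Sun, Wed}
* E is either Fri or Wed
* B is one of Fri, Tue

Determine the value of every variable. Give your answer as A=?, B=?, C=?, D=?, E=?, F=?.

A=Thu, B=Fri, C=Tue, D=Sat, E=Wed, F=Sun

C has just one choice, so C = Tue. Strike Tue from B.
D has just one choice, so D = Sat.
B's domain is down to {Fri}, so B = Fri. Strike Fri from E.
E must be Wed (only option left). So F can't be Wed.
That leaves F = Sun. So A can't be Sun.
A must be Thu (only option left).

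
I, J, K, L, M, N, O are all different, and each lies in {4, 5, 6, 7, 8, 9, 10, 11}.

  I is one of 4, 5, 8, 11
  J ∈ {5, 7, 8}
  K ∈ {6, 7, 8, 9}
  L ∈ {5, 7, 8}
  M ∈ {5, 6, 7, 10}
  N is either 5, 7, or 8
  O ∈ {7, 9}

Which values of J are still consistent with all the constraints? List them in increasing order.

5, 7, 8

The 3 variables J, L, N are confined to {5, 7, 8}, which locks those values in; drop them from I, K, M, O.
That leaves O = 9. Remove 9 from K.
That leaves K = 6. Strike 6 from M.
M must be 10 (only option left).
No further eliminations apply; J can still be any of 5, 7, 8.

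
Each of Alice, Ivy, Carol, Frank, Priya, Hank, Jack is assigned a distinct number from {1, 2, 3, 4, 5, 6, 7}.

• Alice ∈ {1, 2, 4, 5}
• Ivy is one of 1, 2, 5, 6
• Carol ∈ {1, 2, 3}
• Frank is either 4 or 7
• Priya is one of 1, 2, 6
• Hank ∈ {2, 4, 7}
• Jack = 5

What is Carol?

Jack must be 5 (only option left). Eliminate 5 elsewhere: Alice, Ivy.
Among the 6 still-open variables, 3 fits only Carol (and all 6 values in {1, 2, 3, 4, 6, 7} must be used), so Carol = 3.

3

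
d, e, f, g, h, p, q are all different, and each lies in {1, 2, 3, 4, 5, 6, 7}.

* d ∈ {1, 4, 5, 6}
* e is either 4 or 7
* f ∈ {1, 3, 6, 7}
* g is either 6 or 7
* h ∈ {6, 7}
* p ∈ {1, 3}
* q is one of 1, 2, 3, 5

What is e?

Among the 7 variables, 2 fits only q (and all 7 values in {1, 2, 3, 4, 5, 6, 7} must be used), so q = 2.
The 6 still-open variables together cover exactly {1, 3, 4, 5, 6, 7} — 6 values for 6 variables — and 5 appears only in d's list, so d = 5.
The 5 still-open variables together cover exactly {1, 3, 4, 6, 7} — 5 values for 5 variables — and 4 appears only in e's list, so e = 4.

4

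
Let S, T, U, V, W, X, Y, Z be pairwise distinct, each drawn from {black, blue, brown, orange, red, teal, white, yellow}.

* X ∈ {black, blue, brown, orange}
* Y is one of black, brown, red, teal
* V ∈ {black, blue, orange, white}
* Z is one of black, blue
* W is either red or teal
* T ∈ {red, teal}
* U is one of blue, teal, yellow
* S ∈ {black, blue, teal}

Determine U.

yellow

Among the 8 variables, white fits only V (and all 8 values in {black, blue, brown, orange, red, teal, white, yellow} must be used), so V = white.
Among the 7 still-open variables, orange fits only X (and all 7 values in {black, blue, brown, orange, red, teal, yellow} must be used), so X = orange.
The 6 still-open variables draw from only 6 values {black, blue, brown, red, teal, yellow}, so each is used; only Y can be brown, hence Y = brown.
The 5 still-open variables together cover exactly {black, blue, red, teal, yellow} — 5 values for 5 variables — and yellow appears only in U's list, so U = yellow.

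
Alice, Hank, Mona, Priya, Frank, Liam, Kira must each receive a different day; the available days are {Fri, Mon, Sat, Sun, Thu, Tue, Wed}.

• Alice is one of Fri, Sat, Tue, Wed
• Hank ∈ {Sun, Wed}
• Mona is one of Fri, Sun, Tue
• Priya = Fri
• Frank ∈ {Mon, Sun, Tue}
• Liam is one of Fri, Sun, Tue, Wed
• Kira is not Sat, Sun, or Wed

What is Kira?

Thu

Priya's domain is down to {Fri}, so Priya = Fri. Strike Fri from Alice, Mona, Liam, Kira.
The 6 still-open variables together cover exactly {Mon, Sat, Sun, Thu, Tue, Wed} — 6 values for 6 variables — and Sat appears only in Alice's list, so Alice = Sat.
Among the 5 still-open variables, Thu fits only Kira (and all 5 values in {Mon, Sun, Thu, Tue, Wed} must be used), so Kira = Thu.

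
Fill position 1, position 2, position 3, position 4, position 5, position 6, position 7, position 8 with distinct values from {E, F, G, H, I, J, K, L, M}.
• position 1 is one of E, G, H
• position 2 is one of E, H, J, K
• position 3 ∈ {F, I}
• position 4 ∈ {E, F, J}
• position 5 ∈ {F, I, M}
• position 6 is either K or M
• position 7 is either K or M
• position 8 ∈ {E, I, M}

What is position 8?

E

The 8 variables draw from only 8 values {E, F, G, H, I, J, K, M}, so each is used; only position 1 can be G, hence position 1 = G.
The 7 still-open variables together cover exactly {E, F, H, I, J, K, M} — 7 values for 7 variables — and H appears only in position 2's list, so position 2 = H.
The 6 still-open variables together cover exactly {E, F, I, J, K, M} — 6 values for 6 variables — and J appears only in position 4's list, so position 4 = J.
Among the 5 still-open variables, E fits only position 8 (and all 5 values in {E, F, I, K, M} must be used), so position 8 = E.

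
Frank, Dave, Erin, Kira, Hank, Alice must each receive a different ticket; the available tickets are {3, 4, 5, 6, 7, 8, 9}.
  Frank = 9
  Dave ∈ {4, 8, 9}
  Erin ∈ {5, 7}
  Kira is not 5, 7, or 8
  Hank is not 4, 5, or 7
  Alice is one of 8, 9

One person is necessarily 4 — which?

Frank has just one choice, so Frank = 9. Strike 9 from Dave, Kira, Hank, Alice.
Alice has just one choice, so Alice = 8. Strike 8 from Dave, Hank.
So 4 goes to Dave.

Dave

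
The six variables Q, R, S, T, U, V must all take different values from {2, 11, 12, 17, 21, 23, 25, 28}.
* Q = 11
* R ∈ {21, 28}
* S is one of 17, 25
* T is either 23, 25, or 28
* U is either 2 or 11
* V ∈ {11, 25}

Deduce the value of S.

17

Q must be 11 (only option left). Remove 11 from U, V.
U's domain is down to {2}, so U = 2.
V must be 25 (only option left). So S, T can't be 25.
So S = 17.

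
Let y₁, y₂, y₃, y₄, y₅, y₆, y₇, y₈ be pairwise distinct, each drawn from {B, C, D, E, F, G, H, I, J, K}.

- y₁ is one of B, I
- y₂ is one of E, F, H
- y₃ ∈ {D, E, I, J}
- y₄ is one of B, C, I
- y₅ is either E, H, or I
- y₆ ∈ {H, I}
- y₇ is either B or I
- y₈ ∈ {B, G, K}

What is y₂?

F

y₁ and y₇ share exactly the 2 values {B, I}; by pigeonhole those values go to them, so strike B, I from y₃, y₄, y₅, y₆, y₈.
y₄'s domain is down to {C}, so y₄ = C.
That leaves y₆ = H. Eliminate H elsewhere: y₂, y₅.
That leaves y₅ = E. Remove E from y₂, y₃.
So y₂ = F.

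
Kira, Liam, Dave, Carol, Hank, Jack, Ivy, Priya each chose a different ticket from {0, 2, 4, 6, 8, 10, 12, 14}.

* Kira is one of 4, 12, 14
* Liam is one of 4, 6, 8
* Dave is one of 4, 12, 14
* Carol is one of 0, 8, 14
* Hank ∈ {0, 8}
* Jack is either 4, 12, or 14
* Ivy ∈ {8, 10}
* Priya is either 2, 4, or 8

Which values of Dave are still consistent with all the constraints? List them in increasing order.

4, 12, 14

The 8 variables draw from only 8 values {0, 2, 4, 6, 8, 10, 12, 14}, so each is used; only Priya can be 2, hence Priya = 2.
The 7 still-open variables together cover exactly {0, 4, 6, 8, 10, 12, 14} — 7 values for 7 variables — and 6 appears only in Liam's list, so Liam = 6.
The 6 still-open variables draw from only 6 values {0, 4, 8, 10, 12, 14}, so each is used; only Ivy can be 10, hence Ivy = 10.
The 3 variables Kira, Dave, Jack are confined to {4, 12, 14}, which locks those values in; drop them from Carol.
No further eliminations apply; Dave can still be any of 4, 12, 14.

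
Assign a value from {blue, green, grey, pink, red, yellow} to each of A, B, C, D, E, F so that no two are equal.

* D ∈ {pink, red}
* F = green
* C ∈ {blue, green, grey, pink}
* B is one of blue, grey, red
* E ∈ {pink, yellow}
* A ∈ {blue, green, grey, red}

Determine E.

F's domain is down to {green}, so F = green. So A, C can't be green.
Among the 5 still-open variables, yellow fits only E (and all 5 values in {blue, grey, pink, red, yellow} must be used), so E = yellow.

yellow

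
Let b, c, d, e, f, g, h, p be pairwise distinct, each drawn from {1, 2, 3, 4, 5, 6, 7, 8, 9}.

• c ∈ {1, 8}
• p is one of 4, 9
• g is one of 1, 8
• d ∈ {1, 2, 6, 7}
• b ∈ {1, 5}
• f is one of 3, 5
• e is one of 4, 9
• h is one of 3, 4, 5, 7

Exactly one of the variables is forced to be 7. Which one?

h

c and g between them cover only {1, 8} — a naked pair. Remove those values from b, d.
b's domain is down to {5}, so b = 5. Remove 5 from f, h.
f must be 3 (only option left). Strike 3 from h.
The 2 variables e and p are confined to {4, 9}, which locks those values in; drop them from h.
So 7 goes to h.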